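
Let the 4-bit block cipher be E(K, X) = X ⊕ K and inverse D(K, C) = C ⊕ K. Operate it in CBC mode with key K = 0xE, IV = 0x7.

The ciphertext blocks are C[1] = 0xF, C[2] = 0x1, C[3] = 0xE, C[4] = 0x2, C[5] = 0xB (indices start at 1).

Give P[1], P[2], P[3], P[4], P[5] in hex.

CBC decryption: P_i = D(K, C_i) ⊕ C_{i−1}, with C_{0} = IV.
P[1]: D(K, 0xF) = 0x1; 0x1 ⊕ 0x7 = 0x6.
P[2]: D(K, 0x1) = 0xF; 0xF ⊕ 0xF = 0x0.
P[3]: D(K, 0xE) = 0x0; 0x0 ⊕ 0x1 = 0x1.
P[4]: D(K, 0x2) = 0xC; 0xC ⊕ 0xE = 0x2.
P[5]: D(K, 0xB) = 0x5; 0x5 ⊕ 0x2 = 0x7.

P[1] = 0x6, P[2] = 0x0, P[3] = 0x1, P[4] = 0x2, P[5] = 0x7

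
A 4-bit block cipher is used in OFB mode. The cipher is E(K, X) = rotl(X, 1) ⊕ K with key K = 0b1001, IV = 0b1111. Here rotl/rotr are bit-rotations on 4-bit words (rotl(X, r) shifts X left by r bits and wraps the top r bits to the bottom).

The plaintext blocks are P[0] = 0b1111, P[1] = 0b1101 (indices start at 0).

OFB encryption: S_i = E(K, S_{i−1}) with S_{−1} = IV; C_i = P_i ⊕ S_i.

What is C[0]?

C[0] = 0b1001

C[0]: S = E(K, 0b1111) = 0b0110; 0b1111 ⊕ 0b0110 = 0b1001.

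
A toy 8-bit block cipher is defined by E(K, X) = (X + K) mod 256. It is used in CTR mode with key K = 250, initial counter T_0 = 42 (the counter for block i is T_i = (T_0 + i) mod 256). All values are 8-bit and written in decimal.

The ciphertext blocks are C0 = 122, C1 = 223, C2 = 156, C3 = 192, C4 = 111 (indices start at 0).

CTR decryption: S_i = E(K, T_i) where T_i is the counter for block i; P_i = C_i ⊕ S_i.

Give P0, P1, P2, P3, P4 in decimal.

P0 = 94, P1 = 250, P2 = 186, P3 = 231, P4 = 71

P0: T = 42, S = E(K, T) = 36; 122 ⊕ 36 = 94.
P1: T = 43, S = E(K, T) = 37; 223 ⊕ 37 = 250.
P2: T = 44, S = E(K, T) = 38; 156 ⊕ 38 = 186.
P3: T = 45, S = E(K, T) = 39; 192 ⊕ 39 = 231.
P4: T = 46, S = E(K, T) = 40; 111 ⊕ 40 = 71.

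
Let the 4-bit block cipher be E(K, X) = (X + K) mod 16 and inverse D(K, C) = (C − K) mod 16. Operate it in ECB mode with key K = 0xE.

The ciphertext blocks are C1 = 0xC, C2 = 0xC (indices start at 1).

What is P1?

ECB decryption: P_i = D(K, C_i).
P1: D(K, 0xC) = 0xE.

P1 = 0xE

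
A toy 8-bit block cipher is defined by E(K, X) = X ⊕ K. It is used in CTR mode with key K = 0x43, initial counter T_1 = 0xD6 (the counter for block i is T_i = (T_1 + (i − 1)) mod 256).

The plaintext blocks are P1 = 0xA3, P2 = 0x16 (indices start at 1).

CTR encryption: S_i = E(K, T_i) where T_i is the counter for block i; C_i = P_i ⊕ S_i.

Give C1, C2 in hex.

C1: T = 0xD6, S = E(K, T) = 0x95; 0xA3 ⊕ 0x95 = 0x36.
C2: T = 0xD7, S = E(K, T) = 0x94; 0x16 ⊕ 0x94 = 0x82.

C1 = 0x36, C2 = 0x82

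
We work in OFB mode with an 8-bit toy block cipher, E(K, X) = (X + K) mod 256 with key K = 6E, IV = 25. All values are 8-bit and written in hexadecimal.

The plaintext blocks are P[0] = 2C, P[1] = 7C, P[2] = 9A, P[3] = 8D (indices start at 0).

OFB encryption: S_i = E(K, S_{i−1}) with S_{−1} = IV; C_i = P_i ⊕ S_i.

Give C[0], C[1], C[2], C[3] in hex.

C[0]: S = E(K, 25) = 93; 2C ⊕ 93 = BF.
C[1]: S = E(K, 93) = 01; 7C ⊕ 01 = 7D.
C[2]: S = E(K, 01) = 6F; 9A ⊕ 6F = F5.
C[3]: S = E(K, 6F) = DD; 8D ⊕ DD = 50.

C[0] = BF, C[1] = 7D, C[2] = F5, C[3] = 50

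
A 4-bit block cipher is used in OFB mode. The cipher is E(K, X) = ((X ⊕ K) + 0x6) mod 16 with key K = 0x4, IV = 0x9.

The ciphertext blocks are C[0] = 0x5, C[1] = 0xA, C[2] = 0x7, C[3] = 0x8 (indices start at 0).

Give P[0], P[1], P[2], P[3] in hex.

P[0] = 0x6, P[1] = 0x7, P[2] = 0x8, P[3] = 0x9

OFB decryption: S_i = E(K, S_{i−1}) with S_{−1} = IV; P_i = C_i ⊕ S_i.
P[0]: S = E(K, 0x9) = 0x3; 0x5 ⊕ 0x3 = 0x6.
P[1]: S = E(K, 0x3) = 0xD; 0xA ⊕ 0xD = 0x7.
P[2]: S = E(K, 0xD) = 0xF; 0x7 ⊕ 0xF = 0x8.
P[3]: S = E(K, 0xF) = 0x1; 0x8 ⊕ 0x1 = 0x9.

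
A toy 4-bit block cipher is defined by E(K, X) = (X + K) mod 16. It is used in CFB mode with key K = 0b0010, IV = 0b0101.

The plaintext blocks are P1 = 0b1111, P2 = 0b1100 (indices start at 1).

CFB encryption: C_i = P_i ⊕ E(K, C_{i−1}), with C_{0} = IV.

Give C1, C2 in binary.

C1: E(K, 0b0101) = 0b0111; 0b1111 ⊕ 0b0111 = 0b1000.
C2: E(K, 0b1000) = 0b1010; 0b1100 ⊕ 0b1010 = 0b0110.

C1 = 0b1000, C2 = 0b0110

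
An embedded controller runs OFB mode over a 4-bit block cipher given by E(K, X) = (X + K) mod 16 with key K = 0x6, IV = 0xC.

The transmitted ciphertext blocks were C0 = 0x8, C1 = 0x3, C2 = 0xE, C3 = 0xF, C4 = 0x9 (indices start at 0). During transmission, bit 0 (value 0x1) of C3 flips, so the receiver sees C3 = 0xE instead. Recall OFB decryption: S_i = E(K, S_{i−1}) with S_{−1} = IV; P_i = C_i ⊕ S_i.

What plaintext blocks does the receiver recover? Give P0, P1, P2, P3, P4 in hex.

P0 = 0xA, P1 = 0xB, P2 = 0x0, P3 = 0xA, P4 = 0x3

Only C3 changed, to 0xE. In OFB, a change in C_i flips the same bit in P_i only; the keystream is unaffected. Decrypting the received ciphertext:
P0: S = E(K, 0xC) = 0x2; 0x8 ⊕ 0x2 = 0xA.
P1: S = E(K, 0x2) = 0x8; 0x3 ⊕ 0x8 = 0xB.
P2: S = E(K, 0x8) = 0xE; 0xE ⊕ 0xE = 0x0.
P3: S = E(K, 0xE) = 0x4; 0xE ⊕ 0x4 = 0xA.
P4: S = E(K, 0x4) = 0xA; 0x9 ⊕ 0xA = 0x3.
Blocks that differ from the original plaintext: P3.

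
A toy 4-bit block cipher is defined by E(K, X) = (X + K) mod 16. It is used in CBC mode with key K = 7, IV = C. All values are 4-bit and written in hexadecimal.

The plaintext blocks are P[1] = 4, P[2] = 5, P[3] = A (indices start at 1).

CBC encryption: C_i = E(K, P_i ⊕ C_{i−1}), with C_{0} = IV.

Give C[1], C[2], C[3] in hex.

C[1]: P[1] ⊕ C = 8; E(K, 8) = F.
C[2]: P[2] ⊕ F = A; E(K, A) = 1.
C[3]: P[3] ⊕ 1 = B; E(K, B) = 2.

C[1] = F, C[2] = 1, C[3] = 2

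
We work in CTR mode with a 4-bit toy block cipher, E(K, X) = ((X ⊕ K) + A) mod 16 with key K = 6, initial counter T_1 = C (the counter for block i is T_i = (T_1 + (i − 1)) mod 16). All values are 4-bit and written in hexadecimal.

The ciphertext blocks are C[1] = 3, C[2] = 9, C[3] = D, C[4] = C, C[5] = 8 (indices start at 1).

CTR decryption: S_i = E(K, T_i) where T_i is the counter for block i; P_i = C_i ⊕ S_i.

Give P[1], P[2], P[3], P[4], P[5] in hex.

P[1] = 7, P[2] = C, P[3] = F, P[4] = F, P[5] = 8

P[1]: T = C, S = E(K, T) = 4; 3 ⊕ 4 = 7.
P[2]: T = D, S = E(K, T) = 5; 9 ⊕ 5 = C.
P[3]: T = E, S = E(K, T) = 2; D ⊕ 2 = F.
P[4]: T = F, S = E(K, T) = 3; C ⊕ 3 = F.
P[5]: T = 0, S = E(K, T) = 0; 8 ⊕ 0 = 8.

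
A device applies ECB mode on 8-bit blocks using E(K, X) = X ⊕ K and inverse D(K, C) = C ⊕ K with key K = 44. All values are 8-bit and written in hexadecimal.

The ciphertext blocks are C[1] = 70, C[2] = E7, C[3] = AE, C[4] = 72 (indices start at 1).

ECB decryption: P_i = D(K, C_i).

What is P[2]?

P[2] = A3

P[2]: D(K, E7) = A3.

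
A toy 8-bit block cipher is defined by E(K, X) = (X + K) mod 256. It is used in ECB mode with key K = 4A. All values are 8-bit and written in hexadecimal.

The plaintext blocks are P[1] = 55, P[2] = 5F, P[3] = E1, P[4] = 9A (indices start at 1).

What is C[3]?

ECB encryption: C_i = E(K, P_i).
C[3]: E(K, E1) = 2B.

C[3] = 2B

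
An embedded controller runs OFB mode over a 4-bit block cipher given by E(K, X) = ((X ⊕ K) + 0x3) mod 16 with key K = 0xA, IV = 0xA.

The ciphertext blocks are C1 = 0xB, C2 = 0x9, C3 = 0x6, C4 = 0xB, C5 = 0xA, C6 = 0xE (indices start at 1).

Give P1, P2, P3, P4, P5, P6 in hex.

OFB decryption: S_i = E(K, S_{i−1}) with S_{0} = IV; P_i = C_i ⊕ S_i.
P1: S = E(K, 0xA) = 0x3; 0xB ⊕ 0x3 = 0x8.
P2: S = E(K, 0x3) = 0xC; 0x9 ⊕ 0xC = 0x5.
P3: S = E(K, 0xC) = 0x9; 0x6 ⊕ 0x9 = 0xF.
P4: S = E(K, 0x9) = 0x6; 0xB ⊕ 0x6 = 0xD.
P5: S = E(K, 0x6) = 0xF; 0xA ⊕ 0xF = 0x5.
P6: S = E(K, 0xF) = 0x8; 0xE ⊕ 0x8 = 0x6.

P1 = 0x8, P2 = 0x5, P3 = 0xF, P4 = 0xD, P5 = 0x5, P6 = 0x6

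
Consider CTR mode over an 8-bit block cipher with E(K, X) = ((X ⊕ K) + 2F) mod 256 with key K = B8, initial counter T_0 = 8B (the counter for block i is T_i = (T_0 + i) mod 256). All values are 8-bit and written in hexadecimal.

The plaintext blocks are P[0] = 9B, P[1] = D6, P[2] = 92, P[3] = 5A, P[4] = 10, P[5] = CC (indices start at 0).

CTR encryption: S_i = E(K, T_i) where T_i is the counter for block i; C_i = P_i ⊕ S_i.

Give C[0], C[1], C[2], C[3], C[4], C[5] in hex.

C[0] = F9, C[1] = B5, C[2] = F6, C[3] = 3F, C[4] = 76, C[5] = 9B

C[0]: T = 8B, S = E(K, T) = 62; 9B ⊕ 62 = F9.
C[1]: T = 8C, S = E(K, T) = 63; D6 ⊕ 63 = B5.
C[2]: T = 8D, S = E(K, T) = 64; 92 ⊕ 64 = F6.
C[3]: T = 8E, S = E(K, T) = 65; 5A ⊕ 65 = 3F.
C[4]: T = 8F, S = E(K, T) = 66; 10 ⊕ 66 = 76.
C[5]: T = 90, S = E(K, T) = 57; CC ⊕ 57 = 9B.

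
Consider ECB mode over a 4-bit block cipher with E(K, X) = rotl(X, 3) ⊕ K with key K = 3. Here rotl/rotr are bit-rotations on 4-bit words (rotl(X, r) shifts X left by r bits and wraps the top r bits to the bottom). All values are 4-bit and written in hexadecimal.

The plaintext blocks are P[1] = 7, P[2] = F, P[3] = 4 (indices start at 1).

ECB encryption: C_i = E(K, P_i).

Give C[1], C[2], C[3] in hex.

C[1] = 8, C[2] = C, C[3] = 1

C[1]: E(K, 7) = 8.
C[2]: E(K, F) = C.
C[3]: E(K, 4) = 1.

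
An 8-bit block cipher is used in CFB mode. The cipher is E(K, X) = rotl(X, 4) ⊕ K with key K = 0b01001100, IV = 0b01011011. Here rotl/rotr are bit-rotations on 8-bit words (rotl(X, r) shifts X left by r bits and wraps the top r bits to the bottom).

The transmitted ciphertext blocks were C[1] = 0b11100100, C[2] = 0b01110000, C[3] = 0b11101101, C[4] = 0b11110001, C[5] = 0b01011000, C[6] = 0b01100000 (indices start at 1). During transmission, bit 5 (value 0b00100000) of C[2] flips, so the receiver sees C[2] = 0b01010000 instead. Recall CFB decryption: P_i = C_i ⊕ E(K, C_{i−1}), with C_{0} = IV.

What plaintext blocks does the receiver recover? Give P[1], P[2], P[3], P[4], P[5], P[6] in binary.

P[1] = 0b00011101, P[2] = 0b01010010, P[3] = 0b10100100, P[4] = 0b01100011, P[5] = 0b00001011, P[6] = 0b10101001

Only C[2] changed, to 0b01010000. In CFB, a change in C_i flips the same bit in P_i and garbles P_{i+1}. Decrypting the received ciphertext:
P[1]: E(K, 0b01011011) = 0b11111001; 0b11100100 ⊕ 0b11111001 = 0b00011101.
P[2]: E(K, 0b11100100) = 0b00000010; 0b01010000 ⊕ 0b00000010 = 0b01010010.
P[3]: E(K, 0b01010000) = 0b01001001; 0b11101101 ⊕ 0b01001001 = 0b10100100.
P[4]: E(K, 0b11101101) = 0b10010010; 0b11110001 ⊕ 0b10010010 = 0b01100011.
P[5]: E(K, 0b11110001) = 0b01010011; 0b01011000 ⊕ 0b01010011 = 0b00001011.
P[6]: E(K, 0b01011000) = 0b11001001; 0b01100000 ⊕ 0b11001001 = 0b10101001.
Blocks that differ from the original plaintext: P[2], P[3].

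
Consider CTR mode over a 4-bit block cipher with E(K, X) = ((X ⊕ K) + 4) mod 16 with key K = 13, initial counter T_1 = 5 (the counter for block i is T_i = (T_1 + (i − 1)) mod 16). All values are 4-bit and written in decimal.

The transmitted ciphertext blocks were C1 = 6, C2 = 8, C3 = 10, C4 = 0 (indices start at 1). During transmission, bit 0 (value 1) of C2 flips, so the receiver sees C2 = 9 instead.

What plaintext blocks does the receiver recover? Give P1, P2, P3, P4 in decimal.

CTR decryption: S_i = E(K, T_i) where T_i is the counter for block i; P_i = C_i ⊕ S_i.
Only C2 changed, to 9. In CTR, a change in C_i flips the same bit in P_i only; the keystream is unaffected. Decrypting the received ciphertext:
P1: T = 5, S = E(K, T) = 12; 6 ⊕ 12 = 10.
P2: T = 6, S = E(K, T) = 15; 9 ⊕ 15 = 6.
P3: T = 7, S = E(K, T) = 14; 10 ⊕ 14 = 4.
P4: T = 8, S = E(K, T) = 9; 0 ⊕ 9 = 9.
Blocks that differ from the original plaintext: P2.

P1 = 10, P2 = 6, P3 = 4, P4 = 9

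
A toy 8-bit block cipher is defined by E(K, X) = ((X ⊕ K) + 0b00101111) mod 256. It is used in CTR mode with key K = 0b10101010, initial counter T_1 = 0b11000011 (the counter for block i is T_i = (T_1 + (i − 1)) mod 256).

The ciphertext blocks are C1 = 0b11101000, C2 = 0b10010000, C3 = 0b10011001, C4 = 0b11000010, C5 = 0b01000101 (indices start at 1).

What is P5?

CTR decryption: S_i = E(K, T_i) where T_i is the counter for block i; P_i = C_i ⊕ S_i.
P5: T = 0b11000111, S = E(K, T) = 0b10011100; 0b01000101 ⊕ 0b10011100 = 0b11011001.

P5 = 0b11011001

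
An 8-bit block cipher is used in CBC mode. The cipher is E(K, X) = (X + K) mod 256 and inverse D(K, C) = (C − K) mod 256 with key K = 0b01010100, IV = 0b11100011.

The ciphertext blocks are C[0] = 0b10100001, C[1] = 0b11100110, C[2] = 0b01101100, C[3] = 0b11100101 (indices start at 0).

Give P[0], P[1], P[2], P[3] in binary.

CBC decryption: P_i = D(K, C_i) ⊕ C_{i−1}, with C_{−1} = IV.
P[0]: D(K, 0b10100001) = 0b01001101; 0b01001101 ⊕ 0b11100011 = 0b10101110.
P[1]: D(K, 0b11100110) = 0b10010010; 0b10010010 ⊕ 0b10100001 = 0b00110011.
P[2]: D(K, 0b01101100) = 0b00011000; 0b00011000 ⊕ 0b11100110 = 0b11111110.
P[3]: D(K, 0b11100101) = 0b10010001; 0b10010001 ⊕ 0b01101100 = 0b11111101.

P[0] = 0b10101110, P[1] = 0b00110011, P[2] = 0b11111110, P[3] = 0b11111101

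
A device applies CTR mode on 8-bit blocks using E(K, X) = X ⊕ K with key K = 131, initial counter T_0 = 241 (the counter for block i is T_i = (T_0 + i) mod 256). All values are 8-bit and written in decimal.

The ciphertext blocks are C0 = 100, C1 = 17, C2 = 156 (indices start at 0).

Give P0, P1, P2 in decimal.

CTR decryption: S_i = E(K, T_i) where T_i is the counter for block i; P_i = C_i ⊕ S_i.
P0: T = 241, S = E(K, T) = 114; 100 ⊕ 114 = 22.
P1: T = 242, S = E(K, T) = 113; 17 ⊕ 113 = 96.
P2: T = 243, S = E(K, T) = 112; 156 ⊕ 112 = 236.

P0 = 22, P1 = 96, P2 = 236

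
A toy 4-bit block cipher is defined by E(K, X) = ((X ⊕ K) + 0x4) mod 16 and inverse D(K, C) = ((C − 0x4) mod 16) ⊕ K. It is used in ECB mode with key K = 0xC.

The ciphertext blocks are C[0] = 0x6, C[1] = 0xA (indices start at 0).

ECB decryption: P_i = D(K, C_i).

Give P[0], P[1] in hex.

P[0]: D(K, 0x6) = 0xE.
P[1]: D(K, 0xA) = 0xA.

P[0] = 0xE, P[1] = 0xA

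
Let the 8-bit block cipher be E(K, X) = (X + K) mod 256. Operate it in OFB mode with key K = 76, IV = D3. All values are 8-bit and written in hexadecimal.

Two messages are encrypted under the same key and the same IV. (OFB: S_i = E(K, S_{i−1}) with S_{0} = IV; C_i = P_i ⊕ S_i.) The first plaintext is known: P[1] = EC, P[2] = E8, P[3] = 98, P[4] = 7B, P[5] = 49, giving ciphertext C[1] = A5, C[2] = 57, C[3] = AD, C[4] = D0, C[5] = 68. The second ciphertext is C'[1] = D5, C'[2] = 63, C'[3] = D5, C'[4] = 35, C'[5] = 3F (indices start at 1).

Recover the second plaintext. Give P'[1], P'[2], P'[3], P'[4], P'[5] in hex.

In OFB with a reused IV, both messages share the same keystream S_i, so C_i ⊕ C'_i = P_i ⊕ P'_i and thus P'_i = P_i ⊕ C_i ⊕ C'_i.
P'[1]: EC ⊕ A5 ⊕ D5 = 9C.
P'[2]: E8 ⊕ 57 ⊕ 63 = DC.
P'[3]: 98 ⊕ AD ⊕ D5 = E0.
P'[4]: 7B ⊕ D0 ⊕ 35 = 9E.
P'[5]: 49 ⊕ 68 ⊕ 3F = 1E.

P'[1] = 9C, P'[2] = DC, P'[3] = E0, P'[4] = 9E, P'[5] = 1E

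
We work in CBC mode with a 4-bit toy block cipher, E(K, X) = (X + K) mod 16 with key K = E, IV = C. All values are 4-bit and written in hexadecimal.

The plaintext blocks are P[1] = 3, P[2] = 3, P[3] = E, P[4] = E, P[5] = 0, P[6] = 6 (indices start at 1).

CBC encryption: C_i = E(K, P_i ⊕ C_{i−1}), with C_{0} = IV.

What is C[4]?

C[1]: P[1] ⊕ C = F; E(K, F) = D.
C[2]: P[2] ⊕ D = E; E(K, E) = C.
C[3]: P[3] ⊕ C = 2; E(K, 2) = 0.
C[4]: P[4] ⊕ 0 = E; E(K, E) = C.

C[4] = C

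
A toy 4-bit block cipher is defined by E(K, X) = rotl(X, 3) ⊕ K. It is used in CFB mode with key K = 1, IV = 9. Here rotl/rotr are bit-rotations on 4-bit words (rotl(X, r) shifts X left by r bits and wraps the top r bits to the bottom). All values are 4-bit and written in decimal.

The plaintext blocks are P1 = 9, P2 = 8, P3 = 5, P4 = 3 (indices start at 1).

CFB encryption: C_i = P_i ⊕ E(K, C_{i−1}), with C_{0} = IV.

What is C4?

C4 = 14

C1: E(K, 9) = 13; 9 ⊕ 13 = 4.
C2: E(K, 4) = 3; 8 ⊕ 3 = 11.
C3: E(K, 11) = 12; 5 ⊕ 12 = 9.
C4: E(K, 9) = 13; 3 ⊕ 13 = 14.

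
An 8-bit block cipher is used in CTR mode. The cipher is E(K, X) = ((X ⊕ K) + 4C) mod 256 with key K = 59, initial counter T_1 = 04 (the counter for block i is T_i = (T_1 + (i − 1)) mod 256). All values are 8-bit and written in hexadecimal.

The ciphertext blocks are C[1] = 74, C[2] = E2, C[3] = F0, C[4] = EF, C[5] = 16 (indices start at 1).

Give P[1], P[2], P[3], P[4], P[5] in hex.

P[1] = DD, P[2] = 4A, P[3] = 5B, P[4] = 45, P[5] = 8B

CTR decryption: S_i = E(K, T_i) where T_i is the counter for block i; P_i = C_i ⊕ S_i.
P[1]: T = 04, S = E(K, T) = A9; 74 ⊕ A9 = DD.
P[2]: T = 05, S = E(K, T) = A8; E2 ⊕ A8 = 4A.
P[3]: T = 06, S = E(K, T) = AB; F0 ⊕ AB = 5B.
P[4]: T = 07, S = E(K, T) = AA; EF ⊕ AA = 45.
P[5]: T = 08, S = E(K, T) = 9D; 16 ⊕ 9D = 8B.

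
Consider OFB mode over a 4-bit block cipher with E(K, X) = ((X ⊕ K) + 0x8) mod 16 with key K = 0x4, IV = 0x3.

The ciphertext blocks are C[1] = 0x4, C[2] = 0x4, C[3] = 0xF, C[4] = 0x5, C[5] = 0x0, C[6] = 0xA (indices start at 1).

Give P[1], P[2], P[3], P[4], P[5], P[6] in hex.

P[1] = 0xB, P[2] = 0x7, P[3] = 0x0, P[4] = 0x6, P[5] = 0xF, P[6] = 0x9

OFB decryption: S_i = E(K, S_{i−1}) with S_{0} = IV; P_i = C_i ⊕ S_i.
P[1]: S = E(K, 0x3) = 0xF; 0x4 ⊕ 0xF = 0xB.
P[2]: S = E(K, 0xF) = 0x3; 0x4 ⊕ 0x3 = 0x7.
P[3]: S = E(K, 0x3) = 0xF; 0xF ⊕ 0xF = 0x0.
P[4]: S = E(K, 0xF) = 0x3; 0x5 ⊕ 0x3 = 0x6.
P[5]: S = E(K, 0x3) = 0xF; 0x0 ⊕ 0xF = 0xF.
P[6]: S = E(K, 0xF) = 0x3; 0xA ⊕ 0x3 = 0x9.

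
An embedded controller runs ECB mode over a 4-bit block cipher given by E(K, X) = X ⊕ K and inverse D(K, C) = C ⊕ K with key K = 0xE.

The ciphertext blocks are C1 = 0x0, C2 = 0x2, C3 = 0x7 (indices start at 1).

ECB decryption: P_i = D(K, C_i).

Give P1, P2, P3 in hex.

P1: D(K, 0x0) = 0xE.
P2: D(K, 0x2) = 0xC.
P3: D(K, 0x7) = 0x9.

P1 = 0xE, P2 = 0xC, P3 = 0x9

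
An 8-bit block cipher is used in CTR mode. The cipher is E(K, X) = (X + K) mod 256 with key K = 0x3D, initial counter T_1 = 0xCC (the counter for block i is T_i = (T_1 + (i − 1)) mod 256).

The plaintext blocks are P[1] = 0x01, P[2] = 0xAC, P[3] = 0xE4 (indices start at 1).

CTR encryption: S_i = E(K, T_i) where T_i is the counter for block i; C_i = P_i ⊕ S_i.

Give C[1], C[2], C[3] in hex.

C[1] = 0x08, C[2] = 0xA6, C[3] = 0xEF

C[1]: T = 0xCC, S = E(K, T) = 0x09; 0x01 ⊕ 0x09 = 0x08.
C[2]: T = 0xCD, S = E(K, T) = 0x0A; 0xAC ⊕ 0x0A = 0xA6.
C[3]: T = 0xCE, S = E(K, T) = 0x0B; 0xE4 ⊕ 0x0B = 0xEF.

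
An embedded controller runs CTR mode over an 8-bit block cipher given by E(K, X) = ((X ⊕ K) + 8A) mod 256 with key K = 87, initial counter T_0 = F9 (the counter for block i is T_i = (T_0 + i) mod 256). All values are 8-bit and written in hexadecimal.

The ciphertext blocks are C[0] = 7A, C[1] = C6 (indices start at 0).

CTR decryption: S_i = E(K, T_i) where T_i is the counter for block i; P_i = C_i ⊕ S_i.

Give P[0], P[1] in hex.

P[0] = 72, P[1] = C1

P[0]: T = F9, S = E(K, T) = 08; 7A ⊕ 08 = 72.
P[1]: T = FA, S = E(K, T) = 07; C6 ⊕ 07 = C1.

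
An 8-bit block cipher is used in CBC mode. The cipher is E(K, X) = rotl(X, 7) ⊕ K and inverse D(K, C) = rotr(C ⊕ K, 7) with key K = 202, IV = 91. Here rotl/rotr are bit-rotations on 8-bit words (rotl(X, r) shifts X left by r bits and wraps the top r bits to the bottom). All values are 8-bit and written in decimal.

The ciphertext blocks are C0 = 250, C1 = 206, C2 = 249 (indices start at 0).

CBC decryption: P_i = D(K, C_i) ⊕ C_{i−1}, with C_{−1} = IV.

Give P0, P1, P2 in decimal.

P0 = 59, P1 = 242, P2 = 168

P0: D(K, 250) = 96; 96 ⊕ 91 = 59.
P1: D(K, 206) = 8; 8 ⊕ 250 = 242.
P2: D(K, 249) = 102; 102 ⊕ 206 = 168.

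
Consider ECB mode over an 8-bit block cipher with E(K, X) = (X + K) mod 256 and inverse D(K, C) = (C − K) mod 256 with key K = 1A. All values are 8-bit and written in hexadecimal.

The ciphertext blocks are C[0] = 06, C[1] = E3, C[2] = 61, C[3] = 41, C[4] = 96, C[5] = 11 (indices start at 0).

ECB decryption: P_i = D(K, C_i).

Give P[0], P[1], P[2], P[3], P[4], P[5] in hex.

P[0] = EC, P[1] = C9, P[2] = 47, P[3] = 27, P[4] = 7C, P[5] = F7

P[0]: D(K, 06) = EC.
P[1]: D(K, E3) = C9.
P[2]: D(K, 61) = 47.
P[3]: D(K, 41) = 27.
P[4]: D(K, 96) = 7C.
P[5]: D(K, 11) = F7.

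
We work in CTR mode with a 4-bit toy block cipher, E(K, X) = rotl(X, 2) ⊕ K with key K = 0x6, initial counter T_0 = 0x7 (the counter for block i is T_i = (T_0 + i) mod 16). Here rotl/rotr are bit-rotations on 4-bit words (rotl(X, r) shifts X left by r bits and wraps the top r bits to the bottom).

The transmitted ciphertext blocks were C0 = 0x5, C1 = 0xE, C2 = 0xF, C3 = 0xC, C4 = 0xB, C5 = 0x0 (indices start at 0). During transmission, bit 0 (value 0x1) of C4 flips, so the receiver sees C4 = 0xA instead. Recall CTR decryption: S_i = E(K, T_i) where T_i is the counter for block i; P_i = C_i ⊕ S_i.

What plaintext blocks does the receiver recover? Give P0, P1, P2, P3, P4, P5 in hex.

Only C4 changed, to 0xA. In CTR, a change in C_i flips the same bit in P_i only; the keystream is unaffected. Decrypting the received ciphertext:
P0: T = 0x7, S = E(K, T) = 0xB; 0x5 ⊕ 0xB = 0xE.
P1: T = 0x8, S = E(K, T) = 0x4; 0xE ⊕ 0x4 = 0xA.
P2: T = 0x9, S = E(K, T) = 0x0; 0xF ⊕ 0x0 = 0xF.
P3: T = 0xA, S = E(K, T) = 0xC; 0xC ⊕ 0xC = 0x0.
P4: T = 0xB, S = E(K, T) = 0x8; 0xA ⊕ 0x8 = 0x2.
P5: T = 0xC, S = E(K, T) = 0x5; 0x0 ⊕ 0x5 = 0x5.
Blocks that differ from the original plaintext: P4.

P0 = 0xE, P1 = 0xA, P2 = 0xF, P3 = 0x0, P4 = 0x2, P5 = 0x5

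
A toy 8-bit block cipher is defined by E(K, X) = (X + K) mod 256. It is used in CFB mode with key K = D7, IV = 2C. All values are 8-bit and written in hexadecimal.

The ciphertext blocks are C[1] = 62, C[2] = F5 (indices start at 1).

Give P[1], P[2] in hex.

CFB decryption: P_i = C_i ⊕ E(K, C_{i−1}), with C_{0} = IV.
P[1]: E(K, 2C) = 03; 62 ⊕ 03 = 61.
P[2]: E(K, 62) = 39; F5 ⊕ 39 = CC.

P[1] = 61, P[2] = CC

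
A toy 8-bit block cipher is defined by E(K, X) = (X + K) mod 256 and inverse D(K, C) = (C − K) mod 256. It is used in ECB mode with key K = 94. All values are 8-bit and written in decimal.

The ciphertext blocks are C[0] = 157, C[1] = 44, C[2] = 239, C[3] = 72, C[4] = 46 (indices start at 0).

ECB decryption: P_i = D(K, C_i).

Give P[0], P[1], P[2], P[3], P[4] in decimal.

P[0] = 63, P[1] = 206, P[2] = 145, P[3] = 234, P[4] = 208

P[0]: D(K, 157) = 63.
P[1]: D(K, 44) = 206.
P[2]: D(K, 239) = 145.
P[3]: D(K, 72) = 234.
P[4]: D(K, 46) = 208.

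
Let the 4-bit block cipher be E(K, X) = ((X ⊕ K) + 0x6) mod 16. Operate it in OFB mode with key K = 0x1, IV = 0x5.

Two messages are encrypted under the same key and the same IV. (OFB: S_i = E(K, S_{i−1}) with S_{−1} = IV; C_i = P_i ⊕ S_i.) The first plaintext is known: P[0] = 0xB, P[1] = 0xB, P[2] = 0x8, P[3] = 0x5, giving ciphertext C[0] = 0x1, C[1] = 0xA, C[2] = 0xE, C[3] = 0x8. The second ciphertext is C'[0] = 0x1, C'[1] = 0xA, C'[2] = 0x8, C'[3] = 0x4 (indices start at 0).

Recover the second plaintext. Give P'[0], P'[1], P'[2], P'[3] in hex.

P'[0] = 0xB, P'[1] = 0xB, P'[2] = 0xE, P'[3] = 0x9

In OFB with a reused IV, both messages share the same keystream S_i, so C_i ⊕ C'_i = P_i ⊕ P'_i and thus P'_i = P_i ⊕ C_i ⊕ C'_i.
P'[0]: 0xB ⊕ 0x1 ⊕ 0x1 = 0xB.
P'[1]: 0xB ⊕ 0xA ⊕ 0xA = 0xB.
P'[2]: 0x8 ⊕ 0xE ⊕ 0x8 = 0xE.
P'[3]: 0x5 ⊕ 0x8 ⊕ 0x4 = 0x9.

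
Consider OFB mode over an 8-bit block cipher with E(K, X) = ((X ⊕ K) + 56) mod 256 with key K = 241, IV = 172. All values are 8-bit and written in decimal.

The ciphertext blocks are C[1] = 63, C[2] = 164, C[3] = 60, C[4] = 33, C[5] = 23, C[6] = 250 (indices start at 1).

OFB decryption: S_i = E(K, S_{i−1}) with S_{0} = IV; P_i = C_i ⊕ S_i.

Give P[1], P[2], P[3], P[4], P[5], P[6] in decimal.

P[1]: S = E(K, 172) = 149; 63 ⊕ 149 = 170.
P[2]: S = E(K, 149) = 156; 164 ⊕ 156 = 56.
P[3]: S = E(K, 156) = 165; 60 ⊕ 165 = 153.
P[4]: S = E(K, 165) = 140; 33 ⊕ 140 = 173.
P[5]: S = E(K, 140) = 181; 23 ⊕ 181 = 162.
P[6]: S = E(K, 181) = 124; 250 ⊕ 124 = 134.

P[1] = 170, P[2] = 56, P[3] = 153, P[4] = 173, P[5] = 162, P[6] = 134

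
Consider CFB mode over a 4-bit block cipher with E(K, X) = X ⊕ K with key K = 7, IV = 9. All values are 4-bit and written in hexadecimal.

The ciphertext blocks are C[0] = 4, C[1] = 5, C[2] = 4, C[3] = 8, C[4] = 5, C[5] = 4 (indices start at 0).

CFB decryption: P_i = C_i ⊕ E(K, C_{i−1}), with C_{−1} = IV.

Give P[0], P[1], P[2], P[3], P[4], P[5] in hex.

P[0] = A, P[1] = 6, P[2] = 6, P[3] = B, P[4] = A, P[5] = 6

P[0]: E(K, 9) = E; 4 ⊕ E = A.
P[1]: E(K, 4) = 3; 5 ⊕ 3 = 6.
P[2]: E(K, 5) = 2; 4 ⊕ 2 = 6.
P[3]: E(K, 4) = 3; 8 ⊕ 3 = B.
P[4]: E(K, 8) = F; 5 ⊕ F = A.
P[5]: E(K, 5) = 2; 4 ⊕ 2 = 6.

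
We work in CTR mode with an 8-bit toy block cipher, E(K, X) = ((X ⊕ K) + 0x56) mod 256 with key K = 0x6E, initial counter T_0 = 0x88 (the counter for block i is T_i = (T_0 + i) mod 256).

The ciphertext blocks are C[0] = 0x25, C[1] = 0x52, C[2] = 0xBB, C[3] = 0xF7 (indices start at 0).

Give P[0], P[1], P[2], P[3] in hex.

CTR decryption: S_i = E(K, T_i) where T_i is the counter for block i; P_i = C_i ⊕ S_i.
P[0]: T = 0x88, S = E(K, T) = 0x3C; 0x25 ⊕ 0x3C = 0x19.
P[1]: T = 0x89, S = E(K, T) = 0x3D; 0x52 ⊕ 0x3D = 0x6F.
P[2]: T = 0x8A, S = E(K, T) = 0x3A; 0xBB ⊕ 0x3A = 0x81.
P[3]: T = 0x8B, S = E(K, T) = 0x3B; 0xF7 ⊕ 0x3B = 0xCC.

P[0] = 0x19, P[1] = 0x6F, P[2] = 0x81, P[3] = 0xCC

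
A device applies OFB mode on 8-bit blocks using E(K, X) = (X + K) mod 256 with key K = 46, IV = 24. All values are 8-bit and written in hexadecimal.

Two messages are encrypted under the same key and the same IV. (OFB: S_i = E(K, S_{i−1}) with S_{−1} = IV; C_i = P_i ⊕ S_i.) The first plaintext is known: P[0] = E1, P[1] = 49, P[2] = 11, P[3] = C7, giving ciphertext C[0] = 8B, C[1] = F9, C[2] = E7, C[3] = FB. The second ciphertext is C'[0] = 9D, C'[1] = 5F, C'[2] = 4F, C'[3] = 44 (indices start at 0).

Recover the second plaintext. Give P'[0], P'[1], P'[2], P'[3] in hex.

P'[0] = F7, P'[1] = EF, P'[2] = B9, P'[3] = 78

In OFB with a reused IV, both messages share the same keystream S_i, so C_i ⊕ C'_i = P_i ⊕ P'_i and thus P'_i = P_i ⊕ C_i ⊕ C'_i.
P'[0]: E1 ⊕ 8B ⊕ 9D = F7.
P'[1]: 49 ⊕ F9 ⊕ 5F = EF.
P'[2]: 11 ⊕ E7 ⊕ 4F = B9.
P'[3]: C7 ⊕ FB ⊕ 44 = 78.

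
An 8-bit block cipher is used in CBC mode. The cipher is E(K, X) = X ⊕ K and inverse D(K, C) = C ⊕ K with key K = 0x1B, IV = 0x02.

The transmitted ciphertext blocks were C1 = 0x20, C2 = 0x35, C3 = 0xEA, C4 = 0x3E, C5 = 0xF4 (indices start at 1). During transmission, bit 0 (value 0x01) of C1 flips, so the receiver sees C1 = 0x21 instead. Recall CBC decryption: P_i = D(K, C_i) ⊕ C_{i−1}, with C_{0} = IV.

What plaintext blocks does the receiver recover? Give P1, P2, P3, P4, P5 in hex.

P1 = 0x38, P2 = 0x0F, P3 = 0xC4, P4 = 0xCF, P5 = 0xD1

Only C1 changed, to 0x21. In CBC, a change in C_i garbles P_i and flips the same bit in P_{i+1}. Decrypting the received ciphertext:
P1: D(K, 0x21) = 0x3A; 0x3A ⊕ 0x02 = 0x38.
P2: D(K, 0x35) = 0x2E; 0x2E ⊕ 0x21 = 0x0F.
P3: D(K, 0xEA) = 0xF1; 0xF1 ⊕ 0x35 = 0xC4.
P4: D(K, 0x3E) = 0x25; 0x25 ⊕ 0xEA = 0xCF.
P5: D(K, 0xF4) = 0xEF; 0xEF ⊕ 0x3E = 0xD1.
Blocks that differ from the original plaintext: P1, P2.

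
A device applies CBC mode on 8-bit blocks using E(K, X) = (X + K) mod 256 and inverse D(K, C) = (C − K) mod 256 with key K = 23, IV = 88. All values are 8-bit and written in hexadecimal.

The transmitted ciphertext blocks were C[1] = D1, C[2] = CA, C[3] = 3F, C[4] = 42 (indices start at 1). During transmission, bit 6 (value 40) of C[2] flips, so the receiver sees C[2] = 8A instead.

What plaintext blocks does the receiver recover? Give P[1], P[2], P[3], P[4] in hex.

CBC decryption: P_i = D(K, C_i) ⊕ C_{i−1}, with C_{0} = IV.
Only C[2] changed, to 8A. In CBC, a change in C_i garbles P_i and flips the same bit in P_{i+1}. Decrypting the received ciphertext:
P[1]: D(K, D1) = AE; AE ⊕ 88 = 26.
P[2]: D(K, 8A) = 67; 67 ⊕ D1 = B6.
P[3]: D(K, 3F) = 1C; 1C ⊕ 8A = 96.
P[4]: D(K, 42) = 1F; 1F ⊕ 3F = 20.
Blocks that differ from the original plaintext: P[2], P[3].

P[1] = 26, P[2] = B6, P[3] = 96, P[4] = 20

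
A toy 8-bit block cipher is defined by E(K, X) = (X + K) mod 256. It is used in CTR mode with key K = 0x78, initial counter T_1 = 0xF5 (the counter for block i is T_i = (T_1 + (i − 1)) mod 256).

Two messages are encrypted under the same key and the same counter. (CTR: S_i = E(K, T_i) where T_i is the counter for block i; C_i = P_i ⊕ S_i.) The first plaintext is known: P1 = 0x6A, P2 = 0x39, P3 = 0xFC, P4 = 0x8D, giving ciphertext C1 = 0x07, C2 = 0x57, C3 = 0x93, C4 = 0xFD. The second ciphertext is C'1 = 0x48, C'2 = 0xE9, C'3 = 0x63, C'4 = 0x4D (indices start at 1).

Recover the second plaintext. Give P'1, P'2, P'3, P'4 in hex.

P'1 = 0x25, P'2 = 0x87, P'3 = 0x0C, P'4 = 0x3D

In CTR with a reused counter, both messages share the same keystream S_i, so C_i ⊕ C'_i = P_i ⊕ P'_i and thus P'_i = P_i ⊕ C_i ⊕ C'_i.
P'1: 0x6A ⊕ 0x07 ⊕ 0x48 = 0x25.
P'2: 0x39 ⊕ 0x57 ⊕ 0xE9 = 0x87.
P'3: 0xFC ⊕ 0x93 ⊕ 0x63 = 0x0C.
P'4: 0x8D ⊕ 0xFD ⊕ 0x4D = 0x3D.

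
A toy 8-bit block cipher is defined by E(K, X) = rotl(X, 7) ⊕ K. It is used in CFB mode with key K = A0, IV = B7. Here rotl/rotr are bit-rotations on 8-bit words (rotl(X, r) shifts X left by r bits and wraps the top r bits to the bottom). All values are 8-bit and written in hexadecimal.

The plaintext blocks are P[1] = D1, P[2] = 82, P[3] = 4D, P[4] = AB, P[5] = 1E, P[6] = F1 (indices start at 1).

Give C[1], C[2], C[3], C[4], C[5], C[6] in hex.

CFB encryption: C_i = P_i ⊕ E(K, C_{i−1}), with C_{0} = IV.
C[1]: E(K, B7) = 7B; D1 ⊕ 7B = AA.
C[2]: E(K, AA) = F5; 82 ⊕ F5 = 77.
C[3]: E(K, 77) = 1B; 4D ⊕ 1B = 56.
C[4]: E(K, 56) = 8B; AB ⊕ 8B = 20.
C[5]: E(K, 20) = B0; 1E ⊕ B0 = AE.
C[6]: E(K, AE) = F7; F1 ⊕ F7 = 06.

C[1] = AA, C[2] = 77, C[3] = 56, C[4] = 20, C[5] = AE, C[6] = 06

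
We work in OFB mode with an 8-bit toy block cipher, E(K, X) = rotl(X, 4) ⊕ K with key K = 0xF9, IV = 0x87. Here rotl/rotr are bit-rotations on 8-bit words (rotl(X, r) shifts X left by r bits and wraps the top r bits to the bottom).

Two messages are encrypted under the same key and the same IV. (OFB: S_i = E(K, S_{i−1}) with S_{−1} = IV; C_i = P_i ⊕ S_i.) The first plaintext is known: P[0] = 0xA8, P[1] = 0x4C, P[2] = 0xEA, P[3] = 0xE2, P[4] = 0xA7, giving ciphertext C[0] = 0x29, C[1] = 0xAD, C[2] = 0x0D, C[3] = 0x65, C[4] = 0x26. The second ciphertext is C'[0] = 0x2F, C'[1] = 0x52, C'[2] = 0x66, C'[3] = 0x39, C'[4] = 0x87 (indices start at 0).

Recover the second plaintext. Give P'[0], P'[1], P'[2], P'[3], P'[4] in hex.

In OFB with a reused IV, both messages share the same keystream S_i, so C_i ⊕ C'_i = P_i ⊕ P'_i and thus P'_i = P_i ⊕ C_i ⊕ C'_i.
P'[0]: 0xA8 ⊕ 0x29 ⊕ 0x2F = 0xAE.
P'[1]: 0x4C ⊕ 0xAD ⊕ 0x52 = 0xB3.
P'[2]: 0xEA ⊕ 0x0D ⊕ 0x66 = 0x81.
P'[3]: 0xE2 ⊕ 0x65 ⊕ 0x39 = 0xBE.
P'[4]: 0xA7 ⊕ 0x26 ⊕ 0x87 = 0x06.

P'[0] = 0xAE, P'[1] = 0xB3, P'[2] = 0x81, P'[3] = 0xBE, P'[4] = 0x06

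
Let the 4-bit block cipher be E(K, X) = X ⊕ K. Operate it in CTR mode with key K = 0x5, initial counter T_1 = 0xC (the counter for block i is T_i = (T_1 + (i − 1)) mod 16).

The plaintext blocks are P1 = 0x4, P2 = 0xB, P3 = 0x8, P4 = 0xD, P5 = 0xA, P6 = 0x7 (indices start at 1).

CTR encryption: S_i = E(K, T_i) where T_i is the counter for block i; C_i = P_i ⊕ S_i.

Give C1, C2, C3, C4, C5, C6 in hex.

C1: T = 0xC, S = E(K, T) = 0x9; 0x4 ⊕ 0x9 = 0xD.
C2: T = 0xD, S = E(K, T) = 0x8; 0xB ⊕ 0x8 = 0x3.
C3: T = 0xE, S = E(K, T) = 0xB; 0x8 ⊕ 0xB = 0x3.
C4: T = 0xF, S = E(K, T) = 0xA; 0xD ⊕ 0xA = 0x7.
C5: T = 0x0, S = E(K, T) = 0x5; 0xA ⊕ 0x5 = 0xF.
C6: T = 0x1, S = E(K, T) = 0x4; 0x7 ⊕ 0x4 = 0x3.

C1 = 0xD, C2 = 0x3, C3 = 0x3, C4 = 0x7, C5 = 0xF, C6 = 0x3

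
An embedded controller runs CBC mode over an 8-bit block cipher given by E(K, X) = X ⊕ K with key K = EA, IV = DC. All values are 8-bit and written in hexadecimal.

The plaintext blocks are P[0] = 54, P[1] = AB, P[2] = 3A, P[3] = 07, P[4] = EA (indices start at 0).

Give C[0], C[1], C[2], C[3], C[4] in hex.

CBC encryption: C_i = E(K, P_i ⊕ C_{i−1}), with C_{−1} = IV.
C[0]: P[0] ⊕ DC = 88; E(K, 88) = 62.
C[1]: P[1] ⊕ 62 = C9; E(K, C9) = 23.
C[2]: P[2] ⊕ 23 = 19; E(K, 19) = F3.
C[3]: P[3] ⊕ F3 = F4; E(K, F4) = 1E.
C[4]: P[4] ⊕ 1E = F4; E(K, F4) = 1E.

C[0] = 62, C[1] = 23, C[2] = F3, C[3] = 1E, C[4] = 1E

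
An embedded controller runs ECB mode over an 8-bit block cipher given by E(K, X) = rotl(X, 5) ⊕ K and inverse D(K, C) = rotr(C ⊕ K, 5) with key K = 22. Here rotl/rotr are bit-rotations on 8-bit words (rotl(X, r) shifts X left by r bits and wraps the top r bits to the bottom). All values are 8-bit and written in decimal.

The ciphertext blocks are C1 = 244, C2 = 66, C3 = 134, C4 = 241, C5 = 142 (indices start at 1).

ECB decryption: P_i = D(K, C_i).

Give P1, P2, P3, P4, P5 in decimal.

P1 = 23, P2 = 162, P3 = 132, P4 = 63, P5 = 196

P1: D(K, 244) = 23.
P2: D(K, 66) = 162.
P3: D(K, 134) = 132.
P4: D(K, 241) = 63.
P5: D(K, 142) = 196.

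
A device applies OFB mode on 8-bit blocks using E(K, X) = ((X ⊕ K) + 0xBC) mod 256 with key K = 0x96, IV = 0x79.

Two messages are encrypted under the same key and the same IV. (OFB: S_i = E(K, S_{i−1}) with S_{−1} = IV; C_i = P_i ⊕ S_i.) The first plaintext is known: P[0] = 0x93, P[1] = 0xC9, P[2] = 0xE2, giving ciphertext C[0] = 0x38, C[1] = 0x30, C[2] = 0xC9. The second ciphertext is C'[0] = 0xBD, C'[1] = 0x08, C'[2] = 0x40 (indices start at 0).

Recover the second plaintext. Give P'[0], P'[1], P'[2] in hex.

P'[0] = 0x16, P'[1] = 0xF1, P'[2] = 0x6B

In OFB with a reused IV, both messages share the same keystream S_i, so C_i ⊕ C'_i = P_i ⊕ P'_i and thus P'_i = P_i ⊕ C_i ⊕ C'_i.
P'[0]: 0x93 ⊕ 0x38 ⊕ 0xBD = 0x16.
P'[1]: 0xC9 ⊕ 0x30 ⊕ 0x08 = 0xF1.
P'[2]: 0xE2 ⊕ 0xC9 ⊕ 0x40 = 0x6B.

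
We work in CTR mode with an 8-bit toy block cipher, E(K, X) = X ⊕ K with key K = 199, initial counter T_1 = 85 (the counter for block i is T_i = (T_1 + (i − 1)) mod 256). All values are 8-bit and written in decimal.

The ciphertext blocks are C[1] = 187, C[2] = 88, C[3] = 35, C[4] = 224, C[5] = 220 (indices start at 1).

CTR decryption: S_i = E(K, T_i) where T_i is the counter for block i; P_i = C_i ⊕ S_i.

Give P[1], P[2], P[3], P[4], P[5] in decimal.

P[1]: T = 85, S = E(K, T) = 146; 187 ⊕ 146 = 41.
P[2]: T = 86, S = E(K, T) = 145; 88 ⊕ 145 = 201.
P[3]: T = 87, S = E(K, T) = 144; 35 ⊕ 144 = 179.
P[4]: T = 88, S = E(K, T) = 159; 224 ⊕ 159 = 127.
P[5]: T = 89, S = E(K, T) = 158; 220 ⊕ 158 = 66.

P[1] = 41, P[2] = 201, P[3] = 179, P[4] = 127, P[5] = 66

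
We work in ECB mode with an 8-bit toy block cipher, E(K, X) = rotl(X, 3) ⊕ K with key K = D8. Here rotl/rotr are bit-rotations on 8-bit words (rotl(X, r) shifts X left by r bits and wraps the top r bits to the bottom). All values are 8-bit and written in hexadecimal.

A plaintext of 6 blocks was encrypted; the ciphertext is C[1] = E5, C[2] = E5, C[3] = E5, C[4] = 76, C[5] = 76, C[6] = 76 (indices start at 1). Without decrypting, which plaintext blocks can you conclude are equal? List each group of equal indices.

ECB encrypts each block independently with the same key, so equal ciphertext blocks imply equal plaintext blocks.
C[1] = C[2] = C[3] = E5, so P[1] = P[2] = P[3].
C[4] = C[5] = C[6] = 76, so P[4] = P[5] = P[6].

P[1] = P[2] = P[3]; P[4] = P[5] = P[6]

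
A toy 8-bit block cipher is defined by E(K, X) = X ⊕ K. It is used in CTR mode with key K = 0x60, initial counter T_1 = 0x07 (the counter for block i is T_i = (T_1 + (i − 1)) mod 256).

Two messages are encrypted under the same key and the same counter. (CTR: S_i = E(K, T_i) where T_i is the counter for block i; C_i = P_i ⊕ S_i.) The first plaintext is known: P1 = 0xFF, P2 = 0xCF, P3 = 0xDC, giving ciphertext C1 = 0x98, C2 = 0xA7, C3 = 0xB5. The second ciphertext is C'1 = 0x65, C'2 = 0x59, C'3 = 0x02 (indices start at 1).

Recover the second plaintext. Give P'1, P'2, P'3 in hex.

In CTR with a reused counter, both messages share the same keystream S_i, so C_i ⊕ C'_i = P_i ⊕ P'_i and thus P'_i = P_i ⊕ C_i ⊕ C'_i.
P'1: 0xFF ⊕ 0x98 ⊕ 0x65 = 0x02.
P'2: 0xCF ⊕ 0xA7 ⊕ 0x59 = 0x31.
P'3: 0xDC ⊕ 0xB5 ⊕ 0x02 = 0x6B.

P'1 = 0x02, P'2 = 0x31, P'3 = 0x6B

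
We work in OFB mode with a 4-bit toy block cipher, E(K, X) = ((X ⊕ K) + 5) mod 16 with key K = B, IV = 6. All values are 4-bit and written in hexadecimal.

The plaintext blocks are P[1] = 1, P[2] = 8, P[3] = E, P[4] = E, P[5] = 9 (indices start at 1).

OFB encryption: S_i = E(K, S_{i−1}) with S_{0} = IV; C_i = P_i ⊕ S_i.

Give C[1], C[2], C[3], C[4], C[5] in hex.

C[1] = 3, C[2] = 6, C[3] = 4, C[4] = 8, C[5] = B

C[1]: S = E(K, 6) = 2; 1 ⊕ 2 = 3.
C[2]: S = E(K, 2) = E; 8 ⊕ E = 6.
C[3]: S = E(K, E) = A; E ⊕ A = 4.
C[4]: S = E(K, A) = 6; E ⊕ 6 = 8.
C[5]: S = E(K, 6) = 2; 9 ⊕ 2 = B.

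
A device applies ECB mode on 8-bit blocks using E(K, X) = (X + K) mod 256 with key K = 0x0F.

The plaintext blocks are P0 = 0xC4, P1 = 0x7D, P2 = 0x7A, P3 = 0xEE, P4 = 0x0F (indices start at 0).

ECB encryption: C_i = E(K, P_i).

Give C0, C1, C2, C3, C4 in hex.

C0: E(K, 0xC4) = 0xD3.
C1: E(K, 0x7D) = 0x8C.
C2: E(K, 0x7A) = 0x89.
C3: E(K, 0xEE) = 0xFD.
C4: E(K, 0x0F) = 0x1E.

C0 = 0xD3, C1 = 0x8C, C2 = 0x89, C3 = 0xFD, C4 = 0x1E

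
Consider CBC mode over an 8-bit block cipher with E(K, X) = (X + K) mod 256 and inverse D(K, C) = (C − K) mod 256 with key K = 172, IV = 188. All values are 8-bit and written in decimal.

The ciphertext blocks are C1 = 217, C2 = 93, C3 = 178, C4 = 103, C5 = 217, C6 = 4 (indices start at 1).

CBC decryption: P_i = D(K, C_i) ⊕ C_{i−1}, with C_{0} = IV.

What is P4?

P4 = 9

P4: D(K, 103) = 187; 187 ⊕ 178 = 9.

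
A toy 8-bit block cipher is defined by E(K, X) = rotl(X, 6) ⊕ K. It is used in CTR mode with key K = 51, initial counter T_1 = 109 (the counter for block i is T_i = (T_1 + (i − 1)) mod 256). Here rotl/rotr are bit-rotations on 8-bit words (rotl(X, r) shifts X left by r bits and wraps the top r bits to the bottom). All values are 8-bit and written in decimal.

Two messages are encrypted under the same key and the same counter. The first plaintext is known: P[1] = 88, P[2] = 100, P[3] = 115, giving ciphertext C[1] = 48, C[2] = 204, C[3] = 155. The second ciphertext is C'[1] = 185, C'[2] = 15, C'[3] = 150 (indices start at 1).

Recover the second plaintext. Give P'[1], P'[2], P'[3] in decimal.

P'[1] = 209, P'[2] = 167, P'[3] = 126

In CTR with a reused counter, both messages share the same keystream S_i, so C_i ⊕ C'_i = P_i ⊕ P'_i and thus P'_i = P_i ⊕ C_i ⊕ C'_i.
P'[1]: 88 ⊕ 48 ⊕ 185 = 209.
P'[2]: 100 ⊕ 204 ⊕ 15 = 167.
P'[3]: 115 ⊕ 155 ⊕ 150 = 126.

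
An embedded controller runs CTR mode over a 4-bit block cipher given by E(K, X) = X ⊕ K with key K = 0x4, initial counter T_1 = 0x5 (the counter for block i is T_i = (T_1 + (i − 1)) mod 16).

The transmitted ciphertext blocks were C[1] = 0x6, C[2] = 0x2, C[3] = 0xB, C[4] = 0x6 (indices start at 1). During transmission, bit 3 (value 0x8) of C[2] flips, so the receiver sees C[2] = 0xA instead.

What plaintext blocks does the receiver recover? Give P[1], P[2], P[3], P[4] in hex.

P[1] = 0x7, P[2] = 0x8, P[3] = 0x8, P[4] = 0xA

CTR decryption: S_i = E(K, T_i) where T_i is the counter for block i; P_i = C_i ⊕ S_i.
Only C[2] changed, to 0xA. In CTR, a change in C_i flips the same bit in P_i only; the keystream is unaffected. Decrypting the received ciphertext:
P[1]: T = 0x5, S = E(K, T) = 0x1; 0x6 ⊕ 0x1 = 0x7.
P[2]: T = 0x6, S = E(K, T) = 0x2; 0xA ⊕ 0x2 = 0x8.
P[3]: T = 0x7, S = E(K, T) = 0x3; 0xB ⊕ 0x3 = 0x8.
P[4]: T = 0x8, S = E(K, T) = 0xC; 0x6 ⊕ 0xC = 0xA.
Blocks that differ from the original plaintext: P[2].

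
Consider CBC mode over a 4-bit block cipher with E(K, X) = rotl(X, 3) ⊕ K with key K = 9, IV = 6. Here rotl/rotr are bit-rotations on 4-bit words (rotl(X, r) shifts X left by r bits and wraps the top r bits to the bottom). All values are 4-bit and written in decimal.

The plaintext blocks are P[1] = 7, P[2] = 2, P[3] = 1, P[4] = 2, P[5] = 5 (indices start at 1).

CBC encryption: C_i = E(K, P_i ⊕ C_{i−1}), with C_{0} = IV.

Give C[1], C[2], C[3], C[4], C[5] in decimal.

C[1] = 1, C[2] = 0, C[3] = 1, C[4] = 0, C[5] = 3

C[1]: P[1] ⊕ 6 = 1; E(K, 1) = 1.
C[2]: P[2] ⊕ 1 = 3; E(K, 3) = 0.
C[3]: P[3] ⊕ 0 = 1; E(K, 1) = 1.
C[4]: P[4] ⊕ 1 = 3; E(K, 3) = 0.
C[5]: P[5] ⊕ 0 = 5; E(K, 5) = 3.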